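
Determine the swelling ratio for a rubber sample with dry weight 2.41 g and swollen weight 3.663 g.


Q = W_swollen / W_dry
Q = 3.663 / 2.41
Q = 1.52

Q = 1.52


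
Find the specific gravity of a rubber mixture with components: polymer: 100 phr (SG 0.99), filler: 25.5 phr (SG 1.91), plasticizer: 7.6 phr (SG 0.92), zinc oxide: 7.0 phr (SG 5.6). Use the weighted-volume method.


Sum of weights = 140.1
Volume contributions:
  polymer: 100/0.99 = 101.0101
  filler: 25.5/1.91 = 13.3508
  plasticizer: 7.6/0.92 = 8.2609
  zinc oxide: 7.0/5.6 = 1.2500
Sum of volumes = 123.8718
SG = 140.1 / 123.8718 = 1.131

SG = 1.131


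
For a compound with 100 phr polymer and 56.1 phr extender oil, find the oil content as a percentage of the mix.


Oil % = oil / (100 + oil) * 100
= 56.1 / (100 + 56.1) * 100
= 56.1 / 156.1 * 100
= 35.94%

35.94%


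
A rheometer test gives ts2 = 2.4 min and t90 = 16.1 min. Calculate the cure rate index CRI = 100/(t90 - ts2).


CRI = 100 / (t90 - ts2)
= 100 / (16.1 - 2.4)
= 100 / 13.7
= 7.3 min^-1

7.3 min^-1


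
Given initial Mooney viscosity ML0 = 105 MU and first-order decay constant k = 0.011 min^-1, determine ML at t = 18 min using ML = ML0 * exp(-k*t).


ML = ML0 * exp(-k * t)
ML = 105 * exp(-0.011 * 18)
ML = 105 * 0.8204
ML = 86.14 MU

86.14 MU


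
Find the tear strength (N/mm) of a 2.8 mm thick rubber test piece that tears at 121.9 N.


Tear strength = force / thickness
= 121.9 / 2.8
= 43.54 N/mm

43.54 N/mm


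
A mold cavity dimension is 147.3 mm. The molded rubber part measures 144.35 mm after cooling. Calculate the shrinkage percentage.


Shrinkage = (mold - part) / mold * 100
= (147.3 - 144.35) / 147.3 * 100
= 2.95 / 147.3 * 100
= 2.0%

2.0%


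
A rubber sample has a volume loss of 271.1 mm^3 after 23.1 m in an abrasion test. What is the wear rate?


Rate = volume_loss / distance
= 271.1 / 23.1
= 11.736 mm^3/m

11.736 mm^3/m


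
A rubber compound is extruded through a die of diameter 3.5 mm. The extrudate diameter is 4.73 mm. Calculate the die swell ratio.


Die swell ratio = D_extrudate / D_die
= 4.73 / 3.5
= 1.351

Die swell = 1.351


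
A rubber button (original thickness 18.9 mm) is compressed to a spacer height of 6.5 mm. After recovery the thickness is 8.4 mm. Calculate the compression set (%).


CS = (t0 - recovered) / (t0 - ts) * 100
= (18.9 - 8.4) / (18.9 - 6.5) * 100
= 10.5 / 12.4 * 100
= 84.7%

84.7%


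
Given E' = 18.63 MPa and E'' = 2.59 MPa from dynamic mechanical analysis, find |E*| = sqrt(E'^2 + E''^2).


|E*| = sqrt(E'^2 + E''^2)
= sqrt(18.63^2 + 2.59^2)
= sqrt(347.0769 + 6.7081)
= 18.809 MPa

18.809 MPa


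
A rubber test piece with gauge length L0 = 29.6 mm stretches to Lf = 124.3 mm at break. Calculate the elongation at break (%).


Elongation = (Lf - L0) / L0 * 100
= (124.3 - 29.6) / 29.6 * 100
= 94.7 / 29.6 * 100
= 319.9%

319.9%


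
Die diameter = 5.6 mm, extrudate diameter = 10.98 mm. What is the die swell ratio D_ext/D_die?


Die swell ratio = D_extrudate / D_die
= 10.98 / 5.6
= 1.961

Die swell = 1.961


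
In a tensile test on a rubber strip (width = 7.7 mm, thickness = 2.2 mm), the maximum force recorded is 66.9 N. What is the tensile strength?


Area = width * thickness = 7.7 * 2.2 = 16.94 mm^2
TS = force / area = 66.9 / 16.94 = 3.95 MPa

3.95 MPa


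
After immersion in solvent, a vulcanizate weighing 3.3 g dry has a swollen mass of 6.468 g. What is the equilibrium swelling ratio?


Q = W_swollen / W_dry
Q = 6.468 / 3.3
Q = 1.96

Q = 1.96


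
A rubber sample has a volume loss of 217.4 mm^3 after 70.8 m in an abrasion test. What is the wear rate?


Rate = volume_loss / distance
= 217.4 / 70.8
= 3.071 mm^3/m

3.071 mm^3/m


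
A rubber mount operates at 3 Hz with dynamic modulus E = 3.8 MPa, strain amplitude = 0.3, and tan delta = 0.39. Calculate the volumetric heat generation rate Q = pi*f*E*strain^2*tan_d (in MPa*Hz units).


Q = pi * f * E * strain^2 * tan_d
= pi * 3 * 3.8 * 0.3^2 * 0.39
= pi * 3 * 3.8 * 0.0900 * 0.39
= 1.2571

Q = 1.2571


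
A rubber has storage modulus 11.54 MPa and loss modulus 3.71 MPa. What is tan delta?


tan delta = E'' / E'
= 3.71 / 11.54
= 0.3215

tan delta = 0.3215


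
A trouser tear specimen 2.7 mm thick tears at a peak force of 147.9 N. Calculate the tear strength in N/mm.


Tear strength = force / thickness
= 147.9 / 2.7
= 54.78 N/mm

54.78 N/mm


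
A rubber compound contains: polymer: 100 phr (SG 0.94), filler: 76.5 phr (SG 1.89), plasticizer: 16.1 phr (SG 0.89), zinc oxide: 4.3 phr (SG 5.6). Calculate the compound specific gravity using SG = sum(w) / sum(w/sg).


Sum of weights = 196.9
Volume contributions:
  polymer: 100/0.94 = 106.3830
  filler: 76.5/1.89 = 40.4762
  plasticizer: 16.1/0.89 = 18.0899
  zinc oxide: 4.3/5.6 = 0.7679
Sum of volumes = 165.7169
SG = 196.9 / 165.7169 = 1.188

SG = 1.188


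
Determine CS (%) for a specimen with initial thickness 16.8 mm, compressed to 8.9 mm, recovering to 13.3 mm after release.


CS = (t0 - recovered) / (t0 - ts) * 100
= (16.8 - 13.3) / (16.8 - 8.9) * 100
= 3.5 / 7.9 * 100
= 44.3%

44.3%


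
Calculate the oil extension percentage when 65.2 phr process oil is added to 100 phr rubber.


Oil % = oil / (100 + oil) * 100
= 65.2 / (100 + 65.2) * 100
= 65.2 / 165.2 * 100
= 39.47%

39.47%


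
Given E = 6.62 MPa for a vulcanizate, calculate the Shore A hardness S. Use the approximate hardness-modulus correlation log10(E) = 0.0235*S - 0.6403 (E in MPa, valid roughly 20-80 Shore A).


log10(E) = 0.0235*S - 0.6403  =>  S = (log10(E) + 0.6403) / 0.0235
log10(6.62) = 0.820858
S = (0.820858 + 0.6403) / 0.0235 = 1.461158 / 0.0235
S = 62.2

Shore A = 62.2


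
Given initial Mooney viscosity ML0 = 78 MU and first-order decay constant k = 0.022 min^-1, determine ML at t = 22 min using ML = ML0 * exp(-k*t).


ML = ML0 * exp(-k * t)
ML = 78 * exp(-0.022 * 22)
ML = 78 * 0.6163
ML = 48.07 MU

48.07 MU


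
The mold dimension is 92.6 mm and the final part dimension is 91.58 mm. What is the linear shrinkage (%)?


Shrinkage = (mold - part) / mold * 100
= (92.6 - 91.58) / 92.6 * 100
= 1.02 / 92.6 * 100
= 1.1%

1.1%


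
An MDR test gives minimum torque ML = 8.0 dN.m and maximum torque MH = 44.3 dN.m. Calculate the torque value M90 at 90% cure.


M90 = ML + 0.9 * (MH - ML)
M90 = 8.0 + 0.9 * (44.3 - 8.0)
M90 = 8.0 + 0.9 * 36.3
M90 = 40.67 dN.m

40.67 dN.m


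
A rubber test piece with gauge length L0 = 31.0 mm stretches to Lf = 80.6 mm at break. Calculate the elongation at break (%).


Elongation = (Lf - L0) / L0 * 100
= (80.6 - 31.0) / 31.0 * 100
= 49.6 / 31.0 * 100
= 160.0%

160.0%


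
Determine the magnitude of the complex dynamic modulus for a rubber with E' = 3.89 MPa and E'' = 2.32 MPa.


|E*| = sqrt(E'^2 + E''^2)
= sqrt(3.89^2 + 2.32^2)
= sqrt(15.1321 + 5.3824)
= 4.529 MPa

4.529 MPa


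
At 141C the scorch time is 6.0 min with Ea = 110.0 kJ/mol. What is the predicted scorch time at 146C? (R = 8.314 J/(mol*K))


Convert temperatures: T1 = 141 + 273.15 = 414.15 K, T2 = 146 + 273.15 = 419.15 K
ts2_new = 6.0 * exp(110000 / 8.314 * (1/419.15 - 1/414.15))
1/T2 - 1/T1 = -2.8803e-05
ts2_new = 4.1 min

4.1 min


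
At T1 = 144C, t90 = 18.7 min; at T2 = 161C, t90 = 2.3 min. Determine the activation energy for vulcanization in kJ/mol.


T1 = 417.15 K, T2 = 434.15 K
1/T1 - 1/T2 = 9.3868e-05
ln(t1/t2) = ln(18.7/2.3) = 2.0956
Ea = 8.314 * 2.0956 / 9.3868e-05 = 185611.3486 J/mol
Ea = 185.61 kJ/mol

185.61 kJ/mol


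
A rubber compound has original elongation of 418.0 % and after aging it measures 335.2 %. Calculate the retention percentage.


Retention = aged / original * 100
= 335.2 / 418.0 * 100
= 80.2%

80.2%


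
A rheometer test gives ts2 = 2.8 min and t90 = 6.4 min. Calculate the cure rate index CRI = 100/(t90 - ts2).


CRI = 100 / (t90 - ts2)
= 100 / (6.4 - 2.8)
= 100 / 3.6
= 27.78 min^-1

27.78 min^-1


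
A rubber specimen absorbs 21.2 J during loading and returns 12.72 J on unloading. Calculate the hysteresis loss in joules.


Hysteresis loss = loading - unloading
= 21.2 - 12.72
= 8.48 J

8.48 J


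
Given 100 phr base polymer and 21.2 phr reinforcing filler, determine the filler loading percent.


Filler % = filler / (rubber + filler) * 100
= 21.2 / (100 + 21.2) * 100
= 21.2 / 121.2 * 100
= 17.49%

17.49%


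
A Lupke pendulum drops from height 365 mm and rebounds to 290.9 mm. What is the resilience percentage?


Resilience = h_rebound / h_drop * 100
= 290.9 / 365 * 100
= 79.7%

79.7%


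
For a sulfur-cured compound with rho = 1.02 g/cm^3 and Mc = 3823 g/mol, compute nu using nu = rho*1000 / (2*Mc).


nu = rho * 1000 / (2 * Mc)
nu = 1.02 * 1000 / (2 * 3823)
nu = 1020.0 / 7646
nu = 0.1334 mol/L

0.1334 mol/L


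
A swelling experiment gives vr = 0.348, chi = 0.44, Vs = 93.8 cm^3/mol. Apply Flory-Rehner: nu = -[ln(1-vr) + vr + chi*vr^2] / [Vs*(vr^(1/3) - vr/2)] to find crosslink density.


ln(1 - vr) = ln(1 - 0.348) = -0.4277
Numerator = -((-0.4277) + 0.348 + 0.44 * 0.348^2) = 0.0264
Denominator = 93.8 * (0.348^(1/3) - 0.348/2) = 49.6563
nu = 0.0264 / 49.6563 = 5.3216e-04 mol/cm^3

5.3216e-04 mol/cm^3


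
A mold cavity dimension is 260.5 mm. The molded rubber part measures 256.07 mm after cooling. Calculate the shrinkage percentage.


Shrinkage = (mold - part) / mold * 100
= (260.5 - 256.07) / 260.5 * 100
= 4.43 / 260.5 * 100
= 1.7%

1.7%


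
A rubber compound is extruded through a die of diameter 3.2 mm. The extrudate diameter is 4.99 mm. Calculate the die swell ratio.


Die swell ratio = D_extrudate / D_die
= 4.99 / 3.2
= 1.559

Die swell = 1.559


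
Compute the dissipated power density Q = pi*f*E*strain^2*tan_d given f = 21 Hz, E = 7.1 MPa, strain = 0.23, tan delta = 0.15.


Q = pi * f * E * strain^2 * tan_d
= pi * 21 * 7.1 * 0.23^2 * 0.15
= pi * 21 * 7.1 * 0.0529 * 0.15
= 3.7168

Q = 3.7168


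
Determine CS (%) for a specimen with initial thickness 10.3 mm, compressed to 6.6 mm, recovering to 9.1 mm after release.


CS = (t0 - recovered) / (t0 - ts) * 100
= (10.3 - 9.1) / (10.3 - 6.6) * 100
= 1.2 / 3.7 * 100
= 32.4%

32.4%


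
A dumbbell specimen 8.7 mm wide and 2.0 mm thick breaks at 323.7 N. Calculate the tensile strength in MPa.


Area = width * thickness = 8.7 * 2.0 = 17.4 mm^2
TS = force / area = 323.7 / 17.4 = 18.6 MPa

18.6 MPa


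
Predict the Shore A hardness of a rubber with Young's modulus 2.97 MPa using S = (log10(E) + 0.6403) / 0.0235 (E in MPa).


log10(E) = 0.0235*S - 0.6403  =>  S = (log10(E) + 0.6403) / 0.0235
log10(2.97) = 0.472756
S = (0.472756 + 0.6403) / 0.0235 = 1.113056 / 0.0235
S = 47.4

Shore A = 47.4


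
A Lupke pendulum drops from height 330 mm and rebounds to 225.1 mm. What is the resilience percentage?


Resilience = h_rebound / h_drop * 100
= 225.1 / 330 * 100
= 68.2%

68.2%


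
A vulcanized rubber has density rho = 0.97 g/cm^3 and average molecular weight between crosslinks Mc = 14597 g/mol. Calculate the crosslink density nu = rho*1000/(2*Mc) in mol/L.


nu = rho * 1000 / (2 * Mc)
nu = 0.97 * 1000 / (2 * 14597)
nu = 970.0 / 29194
nu = 0.0332 mol/L

0.0332 mol/L


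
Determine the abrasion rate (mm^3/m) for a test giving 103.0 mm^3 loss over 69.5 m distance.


Rate = volume_loss / distance
= 103.0 / 69.5
= 1.482 mm^3/m

1.482 mm^3/m


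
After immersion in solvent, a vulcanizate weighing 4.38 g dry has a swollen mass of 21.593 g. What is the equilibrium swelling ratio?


Q = W_swollen / W_dry
Q = 21.593 / 4.38
Q = 4.93

Q = 4.93


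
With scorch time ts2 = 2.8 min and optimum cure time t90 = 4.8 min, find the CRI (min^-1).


CRI = 100 / (t90 - ts2)
= 100 / (4.8 - 2.8)
= 100 / 2.0
= 50.0 min^-1

50.0 min^-1


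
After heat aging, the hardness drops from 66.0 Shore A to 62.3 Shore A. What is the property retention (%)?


Retention = aged / original * 100
= 62.3 / 66.0 * 100
= 94.4%

94.4%


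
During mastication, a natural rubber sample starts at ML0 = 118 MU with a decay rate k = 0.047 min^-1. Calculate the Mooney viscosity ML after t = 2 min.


ML = ML0 * exp(-k * t)
ML = 118 * exp(-0.047 * 2)
ML = 118 * 0.9103
ML = 107.41 MU

107.41 MU


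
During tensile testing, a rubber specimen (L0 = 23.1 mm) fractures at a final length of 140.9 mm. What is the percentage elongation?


Elongation = (Lf - L0) / L0 * 100
= (140.9 - 23.1) / 23.1 * 100
= 117.8 / 23.1 * 100
= 510.0%

510.0%


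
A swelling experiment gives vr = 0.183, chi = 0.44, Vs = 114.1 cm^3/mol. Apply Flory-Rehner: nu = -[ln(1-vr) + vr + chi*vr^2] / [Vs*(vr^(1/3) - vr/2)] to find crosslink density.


ln(1 - vr) = ln(1 - 0.183) = -0.2021
Numerator = -((-0.2021) + 0.183 + 0.44 * 0.183^2) = 0.0044
Denominator = 114.1 * (0.183^(1/3) - 0.183/2) = 54.3391
nu = 0.0044 / 54.3391 = 8.0624e-05 mol/cm^3

8.0624e-05 mol/cm^3


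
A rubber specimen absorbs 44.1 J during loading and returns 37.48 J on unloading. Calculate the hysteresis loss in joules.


Hysteresis loss = loading - unloading
= 44.1 - 37.48
= 6.62 J

6.62 J


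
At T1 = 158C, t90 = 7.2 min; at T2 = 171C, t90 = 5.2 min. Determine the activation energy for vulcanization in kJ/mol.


T1 = 431.15 K, T2 = 444.15 K
1/T1 - 1/T2 = 6.7887e-05
ln(t1/t2) = ln(7.2/5.2) = 0.3254
Ea = 8.314 * 0.3254 / 6.7887e-05 = 39854.0232 J/mol
Ea = 39.85 kJ/mol

39.85 kJ/mol


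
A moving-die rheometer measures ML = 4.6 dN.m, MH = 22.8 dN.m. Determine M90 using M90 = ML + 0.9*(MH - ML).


M90 = ML + 0.9 * (MH - ML)
M90 = 4.6 + 0.9 * (22.8 - 4.6)
M90 = 4.6 + 0.9 * 18.2
M90 = 20.98 dN.m

20.98 dN.m


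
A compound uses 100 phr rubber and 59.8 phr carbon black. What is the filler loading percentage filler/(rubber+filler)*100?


Filler % = filler / (rubber + filler) * 100
= 59.8 / (100 + 59.8) * 100
= 59.8 / 159.8 * 100
= 37.42%

37.42%


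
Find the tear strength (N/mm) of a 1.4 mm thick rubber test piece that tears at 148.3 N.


Tear strength = force / thickness
= 148.3 / 1.4
= 105.93 N/mm

105.93 N/mm


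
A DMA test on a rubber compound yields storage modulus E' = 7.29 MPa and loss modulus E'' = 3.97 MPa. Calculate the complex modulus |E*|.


|E*| = sqrt(E'^2 + E''^2)
= sqrt(7.29^2 + 3.97^2)
= sqrt(53.1441 + 15.7609)
= 8.301 MPa

8.301 MPa


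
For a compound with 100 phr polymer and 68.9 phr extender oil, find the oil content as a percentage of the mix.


Oil % = oil / (100 + oil) * 100
= 68.9 / (100 + 68.9) * 100
= 68.9 / 168.9 * 100
= 40.79%

40.79%


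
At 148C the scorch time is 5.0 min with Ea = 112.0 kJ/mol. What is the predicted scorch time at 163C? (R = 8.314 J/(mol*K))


Convert temperatures: T1 = 148 + 273.15 = 421.15 K, T2 = 163 + 273.15 = 436.15 K
ts2_new = 5.0 * exp(112000 / 8.314 * (1/436.15 - 1/421.15))
1/T2 - 1/T1 = -8.1662e-05
ts2_new = 1.66 min

1.66 min


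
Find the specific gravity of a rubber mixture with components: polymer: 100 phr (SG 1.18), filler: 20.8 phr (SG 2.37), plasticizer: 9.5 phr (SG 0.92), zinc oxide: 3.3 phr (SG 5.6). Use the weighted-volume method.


Sum of weights = 133.6
Volume contributions:
  polymer: 100/1.18 = 84.7458
  filler: 20.8/2.37 = 8.7764
  plasticizer: 9.5/0.92 = 10.3261
  zinc oxide: 3.3/5.6 = 0.5893
Sum of volumes = 104.4375
SG = 133.6 / 104.4375 = 1.279

SG = 1.279


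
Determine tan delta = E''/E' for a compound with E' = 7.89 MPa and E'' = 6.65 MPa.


tan delta = E'' / E'
= 6.65 / 7.89
= 0.8428

tan delta = 0.8428


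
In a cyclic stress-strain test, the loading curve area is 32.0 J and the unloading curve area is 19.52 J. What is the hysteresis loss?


Hysteresis loss = loading - unloading
= 32.0 - 19.52
= 12.48 J

12.48 J


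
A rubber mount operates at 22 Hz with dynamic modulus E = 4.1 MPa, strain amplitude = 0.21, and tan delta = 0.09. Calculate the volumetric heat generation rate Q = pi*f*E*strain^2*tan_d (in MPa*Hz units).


Q = pi * f * E * strain^2 * tan_d
= pi * 22 * 4.1 * 0.21^2 * 0.09
= pi * 22 * 4.1 * 0.0441 * 0.09
= 1.1247

Q = 1.1247


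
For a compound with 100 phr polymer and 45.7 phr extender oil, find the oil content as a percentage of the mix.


Oil % = oil / (100 + oil) * 100
= 45.7 / (100 + 45.7) * 100
= 45.7 / 145.7 * 100
= 31.37%

31.37%


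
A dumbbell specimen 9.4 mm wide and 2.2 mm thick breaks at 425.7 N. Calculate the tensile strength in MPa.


Area = width * thickness = 9.4 * 2.2 = 20.68 mm^2
TS = force / area = 425.7 / 20.68 = 20.59 MPa

20.59 MPa


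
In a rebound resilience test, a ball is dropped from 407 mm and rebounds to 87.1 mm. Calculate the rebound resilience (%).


Resilience = h_rebound / h_drop * 100
= 87.1 / 407 * 100
= 21.4%

21.4%


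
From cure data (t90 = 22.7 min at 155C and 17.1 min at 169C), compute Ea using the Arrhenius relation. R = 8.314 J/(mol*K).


T1 = 428.15 K, T2 = 442.15 K
1/T1 - 1/T2 = 7.3954e-05
ln(t1/t2) = ln(22.7/17.1) = 0.2833
Ea = 8.314 * 0.2833 / 7.3954e-05 = 31847.3559 J/mol
Ea = 31.85 kJ/mol

31.85 kJ/mol


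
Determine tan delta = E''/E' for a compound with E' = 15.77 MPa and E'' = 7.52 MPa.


tan delta = E'' / E'
= 7.52 / 15.77
= 0.4769

tan delta = 0.4769


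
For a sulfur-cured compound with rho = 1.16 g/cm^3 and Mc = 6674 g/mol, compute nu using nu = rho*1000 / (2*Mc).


nu = rho * 1000 / (2 * Mc)
nu = 1.16 * 1000 / (2 * 6674)
nu = 1160.0 / 13348
nu = 0.0869 mol/L

0.0869 mol/L


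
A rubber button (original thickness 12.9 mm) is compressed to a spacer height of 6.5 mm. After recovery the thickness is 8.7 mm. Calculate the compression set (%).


CS = (t0 - recovered) / (t0 - ts) * 100
= (12.9 - 8.7) / (12.9 - 6.5) * 100
= 4.2 / 6.4 * 100
= 65.6%

65.6%


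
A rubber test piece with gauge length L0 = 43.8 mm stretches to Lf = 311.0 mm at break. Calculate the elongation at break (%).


Elongation = (Lf - L0) / L0 * 100
= (311.0 - 43.8) / 43.8 * 100
= 267.2 / 43.8 * 100
= 610.0%

610.0%


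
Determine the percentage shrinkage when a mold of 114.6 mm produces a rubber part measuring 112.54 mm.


Shrinkage = (mold - part) / mold * 100
= (114.6 - 112.54) / 114.6 * 100
= 2.06 / 114.6 * 100
= 1.8%

1.8%


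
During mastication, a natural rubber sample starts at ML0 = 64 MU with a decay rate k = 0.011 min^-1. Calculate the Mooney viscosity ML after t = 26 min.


ML = ML0 * exp(-k * t)
ML = 64 * exp(-0.011 * 26)
ML = 64 * 0.7513
ML = 48.08 MU

48.08 MU


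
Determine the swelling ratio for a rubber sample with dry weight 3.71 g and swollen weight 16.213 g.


Q = W_swollen / W_dry
Q = 16.213 / 3.71
Q = 4.37

Q = 4.37


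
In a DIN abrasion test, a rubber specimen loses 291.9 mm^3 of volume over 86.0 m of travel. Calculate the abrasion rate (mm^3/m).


Rate = volume_loss / distance
= 291.9 / 86.0
= 3.394 mm^3/m

3.394 mm^3/m


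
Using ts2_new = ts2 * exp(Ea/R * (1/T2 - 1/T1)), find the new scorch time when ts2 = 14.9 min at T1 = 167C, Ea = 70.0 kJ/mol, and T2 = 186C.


Convert temperatures: T1 = 167 + 273.15 = 440.15 K, T2 = 186 + 273.15 = 459.15 K
ts2_new = 14.9 * exp(70000 / 8.314 * (1/459.15 - 1/440.15))
1/T2 - 1/T1 = -9.4015e-05
ts2_new = 6.75 min

6.75 min


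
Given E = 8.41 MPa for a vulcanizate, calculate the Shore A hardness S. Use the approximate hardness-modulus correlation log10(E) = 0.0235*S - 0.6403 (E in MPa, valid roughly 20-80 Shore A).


log10(E) = 0.0235*S - 0.6403  =>  S = (log10(E) + 0.6403) / 0.0235
log10(8.41) = 0.924796
S = (0.924796 + 0.6403) / 0.0235 = 1.565096 / 0.0235
S = 66.6

Shore A = 66.6


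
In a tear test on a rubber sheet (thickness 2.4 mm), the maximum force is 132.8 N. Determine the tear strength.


Tear strength = force / thickness
= 132.8 / 2.4
= 55.33 N/mm

55.33 N/mm


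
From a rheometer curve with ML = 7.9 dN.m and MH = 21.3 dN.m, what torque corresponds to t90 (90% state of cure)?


M90 = ML + 0.9 * (MH - ML)
M90 = 7.9 + 0.9 * (21.3 - 7.9)
M90 = 7.9 + 0.9 * 13.4
M90 = 19.96 dN.m

19.96 dN.m


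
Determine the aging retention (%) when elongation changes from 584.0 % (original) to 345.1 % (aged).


Retention = aged / original * 100
= 345.1 / 584.0 * 100
= 59.1%

59.1%


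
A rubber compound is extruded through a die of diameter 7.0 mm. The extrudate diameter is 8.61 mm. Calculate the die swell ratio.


Die swell ratio = D_extrudate / D_die
= 8.61 / 7.0
= 1.23

Die swell = 1.23


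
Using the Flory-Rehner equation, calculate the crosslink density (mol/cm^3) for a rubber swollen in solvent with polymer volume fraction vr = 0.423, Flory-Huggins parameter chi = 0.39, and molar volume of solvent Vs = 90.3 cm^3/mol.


ln(1 - vr) = ln(1 - 0.423) = -0.5499
Numerator = -((-0.5499) + 0.423 + 0.39 * 0.423^2) = 0.0571
Denominator = 90.3 * (0.423^(1/3) - 0.423/2) = 48.6867
nu = 0.0571 / 48.6867 = 0.0012 mol/cm^3

0.0012 mol/cm^3


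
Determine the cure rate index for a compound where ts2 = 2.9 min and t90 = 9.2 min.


CRI = 100 / (t90 - ts2)
= 100 / (9.2 - 2.9)
= 100 / 6.3
= 15.87 min^-1

15.87 min^-1


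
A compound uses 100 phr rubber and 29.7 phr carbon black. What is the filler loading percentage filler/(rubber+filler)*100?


Filler % = filler / (rubber + filler) * 100
= 29.7 / (100 + 29.7) * 100
= 29.7 / 129.7 * 100
= 22.9%

22.9%


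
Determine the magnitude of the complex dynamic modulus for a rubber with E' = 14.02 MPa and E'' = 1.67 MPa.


|E*| = sqrt(E'^2 + E''^2)
= sqrt(14.02^2 + 1.67^2)
= sqrt(196.5604 + 2.7889)
= 14.119 MPa

14.119 MPa


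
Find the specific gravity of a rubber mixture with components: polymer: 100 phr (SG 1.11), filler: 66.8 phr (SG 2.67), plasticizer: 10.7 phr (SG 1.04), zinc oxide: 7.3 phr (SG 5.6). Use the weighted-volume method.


Sum of weights = 184.8
Volume contributions:
  polymer: 100/1.11 = 90.0901
  filler: 66.8/2.67 = 25.0187
  plasticizer: 10.7/1.04 = 10.2885
  zinc oxide: 7.3/5.6 = 1.3036
Sum of volumes = 126.7008
SG = 184.8 / 126.7008 = 1.459

SG = 1.459


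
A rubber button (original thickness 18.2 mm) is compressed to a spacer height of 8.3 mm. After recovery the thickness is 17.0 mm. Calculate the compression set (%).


CS = (t0 - recovered) / (t0 - ts) * 100
= (18.2 - 17.0) / (18.2 - 8.3) * 100
= 1.2 / 9.9 * 100
= 12.1%

12.1%


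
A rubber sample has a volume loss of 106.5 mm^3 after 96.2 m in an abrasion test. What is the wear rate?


Rate = volume_loss / distance
= 106.5 / 96.2
= 1.107 mm^3/m

1.107 mm^3/m


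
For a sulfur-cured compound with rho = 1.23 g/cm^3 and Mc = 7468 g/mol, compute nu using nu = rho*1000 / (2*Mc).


nu = rho * 1000 / (2 * Mc)
nu = 1.23 * 1000 / (2 * 7468)
nu = 1230.0 / 14936
nu = 0.0824 mol/L

0.0824 mol/L


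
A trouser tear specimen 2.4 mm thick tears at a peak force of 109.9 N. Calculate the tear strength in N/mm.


Tear strength = force / thickness
= 109.9 / 2.4
= 45.79 N/mm

45.79 N/mm


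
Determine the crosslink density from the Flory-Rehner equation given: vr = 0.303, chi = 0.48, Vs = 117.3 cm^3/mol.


ln(1 - vr) = ln(1 - 0.303) = -0.3610
Numerator = -((-0.3610) + 0.303 + 0.48 * 0.303^2) = 0.0139
Denominator = 117.3 * (0.303^(1/3) - 0.303/2) = 61.0144
nu = 0.0139 / 61.0144 = 2.2784e-04 mol/cm^3

2.2784e-04 mol/cm^3


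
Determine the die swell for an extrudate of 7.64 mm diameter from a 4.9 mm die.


Die swell ratio = D_extrudate / D_die
= 7.64 / 4.9
= 1.559

Die swell = 1.559


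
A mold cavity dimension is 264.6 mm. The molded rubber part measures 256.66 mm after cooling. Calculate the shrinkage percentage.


Shrinkage = (mold - part) / mold * 100
= (264.6 - 256.66) / 264.6 * 100
= 7.94 / 264.6 * 100
= 3.0%

3.0%


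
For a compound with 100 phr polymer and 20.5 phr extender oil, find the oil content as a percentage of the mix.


Oil % = oil / (100 + oil) * 100
= 20.5 / (100 + 20.5) * 100
= 20.5 / 120.5 * 100
= 17.01%

17.01%


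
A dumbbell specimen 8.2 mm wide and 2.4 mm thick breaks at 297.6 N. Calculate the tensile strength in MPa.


Area = width * thickness = 8.2 * 2.4 = 19.68 mm^2
TS = force / area = 297.6 / 19.68 = 15.12 MPa

15.12 MPa


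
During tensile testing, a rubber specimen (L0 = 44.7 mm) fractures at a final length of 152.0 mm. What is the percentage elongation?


Elongation = (Lf - L0) / L0 * 100
= (152.0 - 44.7) / 44.7 * 100
= 107.3 / 44.7 * 100
= 240.0%

240.0%


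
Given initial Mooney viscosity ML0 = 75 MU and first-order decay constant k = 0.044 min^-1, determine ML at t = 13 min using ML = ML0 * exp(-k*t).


ML = ML0 * exp(-k * t)
ML = 75 * exp(-0.044 * 13)
ML = 75 * 0.5644
ML = 42.33 MU

42.33 MU


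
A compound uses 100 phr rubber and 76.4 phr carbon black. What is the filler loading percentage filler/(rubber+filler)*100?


Filler % = filler / (rubber + filler) * 100
= 76.4 / (100 + 76.4) * 100
= 76.4 / 176.4 * 100
= 43.31%

43.31%


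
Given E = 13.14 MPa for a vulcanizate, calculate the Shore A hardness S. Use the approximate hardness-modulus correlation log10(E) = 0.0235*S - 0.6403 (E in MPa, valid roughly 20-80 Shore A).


log10(E) = 0.0235*S - 0.6403  =>  S = (log10(E) + 0.6403) / 0.0235
log10(13.14) = 1.118595
S = (1.118595 + 0.6403) / 0.0235 = 1.758895 / 0.0235
S = 74.8

Shore A = 74.8


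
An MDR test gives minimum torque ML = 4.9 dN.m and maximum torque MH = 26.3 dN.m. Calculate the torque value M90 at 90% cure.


M90 = ML + 0.9 * (MH - ML)
M90 = 4.9 + 0.9 * (26.3 - 4.9)
M90 = 4.9 + 0.9 * 21.4
M90 = 24.16 dN.m

24.16 dN.m


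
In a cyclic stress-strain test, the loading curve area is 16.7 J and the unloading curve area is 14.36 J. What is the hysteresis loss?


Hysteresis loss = loading - unloading
= 16.7 - 14.36
= 2.34 J

2.34 J


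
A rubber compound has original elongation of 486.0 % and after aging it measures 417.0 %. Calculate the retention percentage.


Retention = aged / original * 100
= 417.0 / 486.0 * 100
= 85.8%

85.8%


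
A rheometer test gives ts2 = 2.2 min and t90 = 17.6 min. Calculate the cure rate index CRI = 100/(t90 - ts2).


CRI = 100 / (t90 - ts2)
= 100 / (17.6 - 2.2)
= 100 / 15.4
= 6.49 min^-1

6.49 min^-1


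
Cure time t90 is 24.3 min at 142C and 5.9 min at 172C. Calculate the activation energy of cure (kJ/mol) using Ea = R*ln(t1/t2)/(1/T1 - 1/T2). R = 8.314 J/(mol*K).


T1 = 415.15 K, T2 = 445.15 K
1/T1 - 1/T2 = 1.6233e-04
ln(t1/t2) = ln(24.3/5.9) = 1.4155
Ea = 8.314 * 1.4155 / 1.6233e-04 = 72496.5638 J/mol
Ea = 72.5 kJ/mol

72.5 kJ/mol


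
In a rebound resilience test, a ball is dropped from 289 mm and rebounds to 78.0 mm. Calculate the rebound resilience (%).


Resilience = h_rebound / h_drop * 100
= 78.0 / 289 * 100
= 27.0%

27.0%


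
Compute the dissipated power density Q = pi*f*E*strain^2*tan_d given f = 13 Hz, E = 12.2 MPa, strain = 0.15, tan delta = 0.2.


Q = pi * f * E * strain^2 * tan_d
= pi * 13 * 12.2 * 0.15^2 * 0.2
= pi * 13 * 12.2 * 0.0225 * 0.2
= 2.2422

Q = 2.2422


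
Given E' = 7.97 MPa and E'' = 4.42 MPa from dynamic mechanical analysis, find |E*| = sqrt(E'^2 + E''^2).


|E*| = sqrt(E'^2 + E''^2)
= sqrt(7.97^2 + 4.42^2)
= sqrt(63.5209 + 19.5364)
= 9.114 MPa

9.114 MPa


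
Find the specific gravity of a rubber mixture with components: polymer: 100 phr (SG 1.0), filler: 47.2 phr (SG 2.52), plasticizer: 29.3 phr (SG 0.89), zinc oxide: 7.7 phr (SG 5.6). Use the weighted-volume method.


Sum of weights = 184.2
Volume contributions:
  polymer: 100/1.0 = 100.0000
  filler: 47.2/2.52 = 18.7302
  plasticizer: 29.3/0.89 = 32.9213
  zinc oxide: 7.7/5.6 = 1.3750
Sum of volumes = 153.0265
SG = 184.2 / 153.0265 = 1.204

SG = 1.204


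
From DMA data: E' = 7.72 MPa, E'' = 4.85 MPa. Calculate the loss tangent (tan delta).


tan delta = E'' / E'
= 4.85 / 7.72
= 0.6282

tan delta = 0.6282


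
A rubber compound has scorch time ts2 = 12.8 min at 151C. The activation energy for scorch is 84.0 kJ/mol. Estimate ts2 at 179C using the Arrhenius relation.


Convert temperatures: T1 = 151 + 273.15 = 424.15 K, T2 = 179 + 273.15 = 452.15 K
ts2_new = 12.8 * exp(84000 / 8.314 * (1/452.15 - 1/424.15))
1/T2 - 1/T1 = -1.4600e-04
ts2_new = 2.93 min

2.93 min


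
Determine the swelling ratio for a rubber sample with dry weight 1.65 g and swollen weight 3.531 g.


Q = W_swollen / W_dry
Q = 3.531 / 1.65
Q = 2.14

Q = 2.14


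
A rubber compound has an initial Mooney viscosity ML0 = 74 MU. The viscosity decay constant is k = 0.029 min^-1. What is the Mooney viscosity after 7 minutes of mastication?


ML = ML0 * exp(-k * t)
ML = 74 * exp(-0.029 * 7)
ML = 74 * 0.8163
ML = 60.4 MU

60.4 MU


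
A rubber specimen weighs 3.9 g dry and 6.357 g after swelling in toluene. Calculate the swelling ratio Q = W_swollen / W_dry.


Q = W_swollen / W_dry
Q = 6.357 / 3.9
Q = 1.63

Q = 1.63


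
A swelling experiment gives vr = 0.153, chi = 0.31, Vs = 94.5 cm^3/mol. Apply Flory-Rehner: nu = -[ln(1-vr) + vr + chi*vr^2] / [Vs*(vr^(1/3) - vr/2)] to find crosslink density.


ln(1 - vr) = ln(1 - 0.153) = -0.1661
Numerator = -((-0.1661) + 0.153 + 0.31 * 0.153^2) = 0.0058
Denominator = 94.5 * (0.153^(1/3) - 0.153/2) = 43.3139
nu = 0.0058 / 43.3139 = 1.3386e-04 mol/cm^3

1.3386e-04 mol/cm^3


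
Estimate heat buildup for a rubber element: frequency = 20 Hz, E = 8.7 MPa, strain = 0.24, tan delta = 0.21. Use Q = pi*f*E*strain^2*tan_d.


Q = pi * f * E * strain^2 * tan_d
= pi * 20 * 8.7 * 0.24^2 * 0.21
= pi * 20 * 8.7 * 0.0576 * 0.21
= 6.6121

Q = 6.6121


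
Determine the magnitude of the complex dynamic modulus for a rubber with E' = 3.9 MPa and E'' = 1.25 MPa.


|E*| = sqrt(E'^2 + E''^2)
= sqrt(3.9^2 + 1.25^2)
= sqrt(15.2100 + 1.5625)
= 4.095 MPa

4.095 MPa


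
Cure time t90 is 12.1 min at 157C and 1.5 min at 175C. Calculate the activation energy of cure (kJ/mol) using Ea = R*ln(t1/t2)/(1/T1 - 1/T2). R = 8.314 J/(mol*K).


T1 = 430.15 K, T2 = 448.15 K
1/T1 - 1/T2 = 9.3375e-05
ln(t1/t2) = ln(12.1/1.5) = 2.0877
Ea = 8.314 * 2.0877 / 9.3375e-05 = 185890.5562 J/mol
Ea = 185.89 kJ/mol

185.89 kJ/mol


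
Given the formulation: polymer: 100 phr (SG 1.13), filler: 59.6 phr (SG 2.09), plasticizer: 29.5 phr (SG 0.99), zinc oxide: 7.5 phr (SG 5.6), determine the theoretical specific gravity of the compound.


Sum of weights = 196.6
Volume contributions:
  polymer: 100/1.13 = 88.4956
  filler: 59.6/2.09 = 28.5167
  plasticizer: 29.5/0.99 = 29.7980
  zinc oxide: 7.5/5.6 = 1.3393
Sum of volumes = 148.1496
SG = 196.6 / 148.1496 = 1.327

SG = 1.327


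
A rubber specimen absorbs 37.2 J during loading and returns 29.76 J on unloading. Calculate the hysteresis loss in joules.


Hysteresis loss = loading - unloading
= 37.2 - 29.76
= 7.44 J

7.44 J


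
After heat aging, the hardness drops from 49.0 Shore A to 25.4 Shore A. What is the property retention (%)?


Retention = aged / original * 100
= 25.4 / 49.0 * 100
= 51.8%

51.8%


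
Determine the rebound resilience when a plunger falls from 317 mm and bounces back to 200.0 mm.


Resilience = h_rebound / h_drop * 100
= 200.0 / 317 * 100
= 63.1%

63.1%


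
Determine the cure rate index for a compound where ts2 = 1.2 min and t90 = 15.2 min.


CRI = 100 / (t90 - ts2)
= 100 / (15.2 - 1.2)
= 100 / 14.0
= 7.14 min^-1

7.14 min^-1


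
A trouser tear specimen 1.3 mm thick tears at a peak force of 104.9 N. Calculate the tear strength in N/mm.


Tear strength = force / thickness
= 104.9 / 1.3
= 80.69 N/mm

80.69 N/mm


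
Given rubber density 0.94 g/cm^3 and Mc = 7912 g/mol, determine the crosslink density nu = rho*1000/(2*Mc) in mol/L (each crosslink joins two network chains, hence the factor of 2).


nu = rho * 1000 / (2 * Mc)
nu = 0.94 * 1000 / (2 * 7912)
nu = 940.0 / 15824
nu = 0.0594 mol/L

0.0594 mol/L


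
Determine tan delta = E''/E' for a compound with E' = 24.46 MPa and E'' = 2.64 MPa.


tan delta = E'' / E'
= 2.64 / 24.46
= 0.1079

tan delta = 0.1079


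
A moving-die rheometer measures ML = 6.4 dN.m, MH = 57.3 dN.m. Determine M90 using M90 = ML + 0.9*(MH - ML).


M90 = ML + 0.9 * (MH - ML)
M90 = 6.4 + 0.9 * (57.3 - 6.4)
M90 = 6.4 + 0.9 * 50.9
M90 = 52.21 dN.m

52.21 dN.m


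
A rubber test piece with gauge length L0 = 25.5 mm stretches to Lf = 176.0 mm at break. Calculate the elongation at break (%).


Elongation = (Lf - L0) / L0 * 100
= (176.0 - 25.5) / 25.5 * 100
= 150.5 / 25.5 * 100
= 590.2%

590.2%


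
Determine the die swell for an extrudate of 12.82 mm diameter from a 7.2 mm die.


Die swell ratio = D_extrudate / D_die
= 12.82 / 7.2
= 1.781

Die swell = 1.781


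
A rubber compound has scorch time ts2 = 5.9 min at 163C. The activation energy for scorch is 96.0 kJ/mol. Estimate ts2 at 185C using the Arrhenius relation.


Convert temperatures: T1 = 163 + 273.15 = 436.15 K, T2 = 185 + 273.15 = 458.15 K
ts2_new = 5.9 * exp(96000 / 8.314 * (1/458.15 - 1/436.15))
1/T2 - 1/T1 = -1.1010e-04
ts2_new = 1.65 min

1.65 min


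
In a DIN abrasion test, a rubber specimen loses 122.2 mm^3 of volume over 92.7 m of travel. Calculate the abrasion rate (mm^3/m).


Rate = volume_loss / distance
= 122.2 / 92.7
= 1.318 mm^3/m

1.318 mm^3/m


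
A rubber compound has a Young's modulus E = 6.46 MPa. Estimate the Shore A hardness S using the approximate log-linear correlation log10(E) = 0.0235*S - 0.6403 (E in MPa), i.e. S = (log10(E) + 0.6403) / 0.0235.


log10(E) = 0.0235*S - 0.6403  =>  S = (log10(E) + 0.6403) / 0.0235
log10(6.46) = 0.810233
S = (0.810233 + 0.6403) / 0.0235 = 1.450533 / 0.0235
S = 61.7

Shore A = 61.7


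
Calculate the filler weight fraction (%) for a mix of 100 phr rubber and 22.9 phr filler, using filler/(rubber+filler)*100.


Filler % = filler / (rubber + filler) * 100
= 22.9 / (100 + 22.9) * 100
= 22.9 / 122.9 * 100
= 18.63%

18.63%


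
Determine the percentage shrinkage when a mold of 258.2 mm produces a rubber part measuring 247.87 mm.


Shrinkage = (mold - part) / mold * 100
= (258.2 - 247.87) / 258.2 * 100
= 10.33 / 258.2 * 100
= 4.0%

4.0%


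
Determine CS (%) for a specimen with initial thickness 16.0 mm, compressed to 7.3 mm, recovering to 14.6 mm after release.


CS = (t0 - recovered) / (t0 - ts) * 100
= (16.0 - 14.6) / (16.0 - 7.3) * 100
= 1.4 / 8.7 * 100
= 16.1%

16.1%


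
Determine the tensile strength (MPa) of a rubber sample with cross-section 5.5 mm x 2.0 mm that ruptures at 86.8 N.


Area = width * thickness = 5.5 * 2.0 = 11.0 mm^2
TS = force / area = 86.8 / 11.0 = 7.89 MPa

7.89 MPa


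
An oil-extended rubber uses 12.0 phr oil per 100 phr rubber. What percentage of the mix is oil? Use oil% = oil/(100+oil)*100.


Oil % = oil / (100 + oil) * 100
= 12.0 / (100 + 12.0) * 100
= 12.0 / 112.0 * 100
= 10.71%

10.71%


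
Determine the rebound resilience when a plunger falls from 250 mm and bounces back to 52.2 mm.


Resilience = h_rebound / h_drop * 100
= 52.2 / 250 * 100
= 20.9%

20.9%


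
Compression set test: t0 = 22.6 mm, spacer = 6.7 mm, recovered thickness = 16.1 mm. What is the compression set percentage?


CS = (t0 - recovered) / (t0 - ts) * 100
= (22.6 - 16.1) / (22.6 - 6.7) * 100
= 6.5 / 15.9 * 100
= 40.9%

40.9%


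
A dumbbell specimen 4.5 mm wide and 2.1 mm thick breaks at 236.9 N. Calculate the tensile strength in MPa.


Area = width * thickness = 4.5 * 2.1 = 9.45 mm^2
TS = force / area = 236.9 / 9.45 = 25.07 MPa

25.07 MPa


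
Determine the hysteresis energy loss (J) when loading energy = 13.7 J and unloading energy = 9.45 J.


Hysteresis loss = loading - unloading
= 13.7 - 9.45
= 4.25 J

4.25 J


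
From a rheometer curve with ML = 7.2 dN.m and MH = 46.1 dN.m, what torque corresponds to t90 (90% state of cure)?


M90 = ML + 0.9 * (MH - ML)
M90 = 7.2 + 0.9 * (46.1 - 7.2)
M90 = 7.2 + 0.9 * 38.9
M90 = 42.21 dN.m

42.21 dN.m


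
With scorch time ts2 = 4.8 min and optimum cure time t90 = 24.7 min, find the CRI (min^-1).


CRI = 100 / (t90 - ts2)
= 100 / (24.7 - 4.8)
= 100 / 19.9
= 5.03 min^-1

5.03 min^-1


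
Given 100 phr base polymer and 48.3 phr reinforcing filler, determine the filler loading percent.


Filler % = filler / (rubber + filler) * 100
= 48.3 / (100 + 48.3) * 100
= 48.3 / 148.3 * 100
= 32.57%

32.57%


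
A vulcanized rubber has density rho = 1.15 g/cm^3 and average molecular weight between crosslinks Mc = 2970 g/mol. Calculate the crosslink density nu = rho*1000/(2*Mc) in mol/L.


nu = rho * 1000 / (2 * Mc)
nu = 1.15 * 1000 / (2 * 2970)
nu = 1150.0 / 5940
nu = 0.1936 mol/L

0.1936 mol/L


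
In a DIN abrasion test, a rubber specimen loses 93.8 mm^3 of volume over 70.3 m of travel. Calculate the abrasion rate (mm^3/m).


Rate = volume_loss / distance
= 93.8 / 70.3
= 1.334 mm^3/m

1.334 mm^3/m


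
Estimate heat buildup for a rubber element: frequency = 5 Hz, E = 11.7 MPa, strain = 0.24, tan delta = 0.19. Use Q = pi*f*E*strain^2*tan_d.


Q = pi * f * E * strain^2 * tan_d
= pi * 5 * 11.7 * 0.24^2 * 0.19
= pi * 5 * 11.7 * 0.0576 * 0.19
= 2.0113

Q = 2.0113


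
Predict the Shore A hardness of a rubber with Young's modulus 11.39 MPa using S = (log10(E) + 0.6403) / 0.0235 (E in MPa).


log10(E) = 0.0235*S - 0.6403  =>  S = (log10(E) + 0.6403) / 0.0235
log10(11.39) = 1.056524
S = (1.056524 + 0.6403) / 0.0235 = 1.696824 / 0.0235
S = 72.2

Shore A = 72.2


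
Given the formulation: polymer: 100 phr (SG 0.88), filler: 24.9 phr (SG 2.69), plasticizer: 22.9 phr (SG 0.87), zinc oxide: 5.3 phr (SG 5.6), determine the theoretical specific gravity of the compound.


Sum of weights = 153.1
Volume contributions:
  polymer: 100/0.88 = 113.6364
  filler: 24.9/2.69 = 9.2565
  plasticizer: 22.9/0.87 = 26.3218
  zinc oxide: 5.3/5.6 = 0.9464
Sum of volumes = 150.1611
SG = 153.1 / 150.1611 = 1.02

SG = 1.02


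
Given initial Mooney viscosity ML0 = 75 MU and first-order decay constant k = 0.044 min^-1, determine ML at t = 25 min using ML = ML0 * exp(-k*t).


ML = ML0 * exp(-k * t)
ML = 75 * exp(-0.044 * 25)
ML = 75 * 0.3329
ML = 24.97 MU

24.97 MU


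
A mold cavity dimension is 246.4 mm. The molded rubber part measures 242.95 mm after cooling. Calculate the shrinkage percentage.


Shrinkage = (mold - part) / mold * 100
= (246.4 - 242.95) / 246.4 * 100
= 3.45 / 246.4 * 100
= 1.4%

1.4%


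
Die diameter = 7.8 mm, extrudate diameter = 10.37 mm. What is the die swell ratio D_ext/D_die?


Die swell ratio = D_extrudate / D_die
= 10.37 / 7.8
= 1.329

Die swell = 1.329


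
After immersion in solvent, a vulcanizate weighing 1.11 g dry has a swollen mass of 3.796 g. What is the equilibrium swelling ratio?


Q = W_swollen / W_dry
Q = 3.796 / 1.11
Q = 3.42

Q = 3.42


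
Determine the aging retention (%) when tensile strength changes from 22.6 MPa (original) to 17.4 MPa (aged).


Retention = aged / original * 100
= 17.4 / 22.6 * 100
= 77.0%

77.0%


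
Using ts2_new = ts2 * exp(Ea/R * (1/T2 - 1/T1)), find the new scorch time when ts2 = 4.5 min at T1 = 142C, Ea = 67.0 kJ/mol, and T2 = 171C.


Convert temperatures: T1 = 142 + 273.15 = 415.15 K, T2 = 171 + 273.15 = 444.15 K
ts2_new = 4.5 * exp(67000 / 8.314 * (1/444.15 - 1/415.15))
1/T2 - 1/T1 = -1.5728e-04
ts2_new = 1.27 min

1.27 min


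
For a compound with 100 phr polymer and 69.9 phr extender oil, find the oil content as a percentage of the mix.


Oil % = oil / (100 + oil) * 100
= 69.9 / (100 + 69.9) * 100
= 69.9 / 169.9 * 100
= 41.14%

41.14%


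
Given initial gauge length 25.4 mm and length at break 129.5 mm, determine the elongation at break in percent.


Elongation = (Lf - L0) / L0 * 100
= (129.5 - 25.4) / 25.4 * 100
= 104.1 / 25.4 * 100
= 409.8%

409.8%


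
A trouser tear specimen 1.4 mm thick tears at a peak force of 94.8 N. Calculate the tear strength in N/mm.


Tear strength = force / thickness
= 94.8 / 1.4
= 67.71 N/mm

67.71 N/mm


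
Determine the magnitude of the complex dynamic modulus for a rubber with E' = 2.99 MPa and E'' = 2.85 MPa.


|E*| = sqrt(E'^2 + E''^2)
= sqrt(2.99^2 + 2.85^2)
= sqrt(8.9401 + 8.1225)
= 4.131 MPa

4.131 MPa
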